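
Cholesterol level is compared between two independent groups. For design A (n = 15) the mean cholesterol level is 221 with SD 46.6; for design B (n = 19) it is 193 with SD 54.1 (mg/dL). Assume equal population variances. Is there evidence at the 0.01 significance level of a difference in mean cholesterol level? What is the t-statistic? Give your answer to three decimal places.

1.591

Let group 1 = design A, group 2 = design B. H0: μ_1 = μ_2; H1: μ_1 ≠ μ_2 (two-sample pooled-variance t-test, two-sided).
s_p² = [(15−1)·46.6² + (19−1)·54.1²]/(15+19−2) = 2596.39
t = (221 − 193)/√[2596.39·(1/15 + 1/19)] = 1.591
df = n₁ + n₂ − 2 = 32
Two-sided p-value ≈ 0.1215
Since p ≈ 0.1215 > α = 0.01, fail to reject H0; the data do not provide sufficient evidence against H0.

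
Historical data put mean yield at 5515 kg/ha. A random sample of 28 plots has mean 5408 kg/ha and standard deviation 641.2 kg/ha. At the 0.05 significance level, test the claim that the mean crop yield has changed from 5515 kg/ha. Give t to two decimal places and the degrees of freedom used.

t = -0.88, df = 27

H0: μ = 5515; H1: μ ≠ 5515 (one-sample t-test, two-sided).
t = (x̄ − μ₀)/(s/√n) = (5408 − 5515)/(641.2/√28) = -0.88
df = n − 1 = 27
Two-sided p-value ≈ 0.385
Since p ≈ 0.385 > α = 0.05, fail to reject H0; the evidence is not statistically significant.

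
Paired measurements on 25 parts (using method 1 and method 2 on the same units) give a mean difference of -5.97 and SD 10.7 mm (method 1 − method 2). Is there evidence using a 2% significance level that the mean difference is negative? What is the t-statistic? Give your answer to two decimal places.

H0: μ_d = 0; H1: μ_d < 0 (paired t-test on the differences, left-tailed).
t = d̄/(s_d/√n) = -5.97/(10.7/√25) = -2.79
df = n − 1 = 24
p-value = P(T ≤ -2.79) ≈ 0.005
Since p ≈ 0.005 < α = 0.02, reject H0; the evidence is statistically significant.

-2.79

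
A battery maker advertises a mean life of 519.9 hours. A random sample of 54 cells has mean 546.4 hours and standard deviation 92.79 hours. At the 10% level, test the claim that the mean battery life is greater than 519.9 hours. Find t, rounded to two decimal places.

H0: μ = 519.9; H1: μ > 519.9 (one-sample t-test, right-tailed).
t = (x̄ − μ₀)/(s/√n) = (546.4 − 519.9)/(92.79/√54) = 2.10
df = n − 1 = 53
p-value = P(T ≥ 2.10) ≈ 0.0203
Since p ≈ 0.0203 < α = 0.1, reject H0; the evidence is statistically significant.

2.10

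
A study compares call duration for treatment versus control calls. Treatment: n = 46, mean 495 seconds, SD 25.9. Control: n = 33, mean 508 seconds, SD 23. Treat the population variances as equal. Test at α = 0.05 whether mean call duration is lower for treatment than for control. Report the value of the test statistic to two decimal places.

Let group 1 = treatment, group 2 = control. H0: μ_1 = μ_2; H1: μ_1 < μ_2 (two-sample pooled-variance t-test, left-tailed).
s_p² = [(46−1)·25.9² + (33−1)·23²]/(46+33−2) = 611.876
t = (495 − 508)/√[611.876·(1/46 + 1/33)] = -2.30
df = n₁ + n₂ − 2 = 77
p-value = P(T ≤ -2.30) ≈ 0.0120
Since p ≈ 0.0120 < α = 0.05, reject H0; the data support H1.

-2.30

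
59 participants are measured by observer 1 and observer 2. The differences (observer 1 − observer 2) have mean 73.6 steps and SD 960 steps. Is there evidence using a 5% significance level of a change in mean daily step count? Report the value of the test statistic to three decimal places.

H0: μ_d = 0; H1: μ_d ≠ 0 (paired t-test on the differences, two-sided).
t = d̄/(s_d/√n) = 73.6/(960/√59) = 0.589
df = n − 1 = 58
Two-sided p-value ≈ 0.5582
Since p ≈ 0.5582 > α = 0.05, fail to reject H0; the data do not provide sufficient evidence against H0.

0.589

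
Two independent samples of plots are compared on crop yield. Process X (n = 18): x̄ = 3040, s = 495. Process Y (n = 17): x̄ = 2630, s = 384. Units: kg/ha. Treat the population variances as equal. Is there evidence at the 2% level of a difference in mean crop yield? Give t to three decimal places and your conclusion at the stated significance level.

t = 2.726; reject H0

Let group 1 = process X, group 2 = process Y. H0: μ_1 = μ_2; H1: μ_1 ≠ μ_2 (two-sample pooled-variance t-test, two-sided).
s_p² = [(18−1)·495² + (17−1)·384²]/(18+17−2) = 197719
t = (3040 − 2630)/√[197719·(1/18 + 1/17)] = 2.726
df = n₁ + n₂ − 2 = 33
Two-sided p-value ≈ 0.0102
Since p ≈ 0.0102 < α = 0.02, reject H0; the evidence is statistically significant.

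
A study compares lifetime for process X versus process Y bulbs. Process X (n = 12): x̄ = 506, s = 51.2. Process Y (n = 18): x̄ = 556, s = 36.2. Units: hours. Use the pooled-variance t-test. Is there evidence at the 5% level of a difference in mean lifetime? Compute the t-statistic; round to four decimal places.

-3.1401

Let group 1 = process X, group 2 = process Y. H0: μ_1 = μ_2; H1: μ_1 ≠ μ_2 (two-sample pooled-variance t-test, two-sided).
s_p² = [(12−1)·51.2² + (18−1)·36.2²]/(12+18−2) = 1825.48
t = (506 − 556)/√[1825.48·(1/12 + 1/18)] = -3.1401
df = n₁ + n₂ − 2 = 28
Two-sided p-value ≈ 0.0040
Since p ≈ 0.0040 < α = 0.05, reject H0; the evidence is statistically significant.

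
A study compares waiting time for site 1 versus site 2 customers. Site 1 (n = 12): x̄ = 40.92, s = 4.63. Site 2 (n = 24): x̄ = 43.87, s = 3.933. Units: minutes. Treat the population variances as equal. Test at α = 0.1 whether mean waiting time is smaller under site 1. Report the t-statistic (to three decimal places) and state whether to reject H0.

t = -2.000; reject H0

Let group 1 = site 1, group 2 = site 2. H0: μ_1 = μ_2; H1: μ_1 < μ_2 (two-sample pooled-variance t-test, left-tailed).
s_p² = [(12−1)·4.63² + (24−1)·3.933²]/(12+24−2) = 17.3994
t = (40.92 − 43.87)/√[17.3994·(1/12 + 1/24)] = -2.000
df = n₁ + n₂ − 2 = 34
p-value = P(T ≤ -2.000) ≈ 0.027
Since p ≈ 0.027 < α = 0.1, reject H0; the evidence is statistically significant.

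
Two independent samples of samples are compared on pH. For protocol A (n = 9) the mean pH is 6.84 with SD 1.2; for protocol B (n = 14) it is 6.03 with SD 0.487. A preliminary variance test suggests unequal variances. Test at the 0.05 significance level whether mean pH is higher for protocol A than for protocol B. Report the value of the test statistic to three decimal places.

1.926

Let group 1 = protocol A, group 2 = protocol B. H0: μ_1 = μ_2; H1: μ_1 > μ_2 (Welch's two-sample t-test, right-tailed).
t = (x̄_1 − x̄_2)/√(s_1²/n_1 + s_2²/n_2) = (6.84 − 6.03)/√(1.2²/9 + 0.487²/14) = 1.926
Welch–Satterthwaite df ≈ 9.72
p-value = P(T ≥ 1.926) ≈ 0.042
Since p ≈ 0.042 < α = 0.05, reject H0; the data support H1.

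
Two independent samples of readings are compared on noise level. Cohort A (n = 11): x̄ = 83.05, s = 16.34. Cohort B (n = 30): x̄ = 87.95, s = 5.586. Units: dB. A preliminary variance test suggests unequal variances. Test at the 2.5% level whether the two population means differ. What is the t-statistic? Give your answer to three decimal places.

Let group 1 = cohort A, group 2 = cohort B. H0: μ_1 = μ_2; H1: μ_1 ≠ μ_2 (Welch's two-sample t-test, two-sided).
t = (x̄_1 − x̄_2)/√(s_1²/n_1 + s_2²/n_2) = (83.05 − 87.95)/√(16.34²/11 + 5.586²/30) = -0.974
Welch–Satterthwaite df ≈ 10.87
Two-sided p-value ≈ 0.351
Since p ≈ 0.351 > α = 0.025, fail to reject H0; the evidence is not statistically significant.

-0.974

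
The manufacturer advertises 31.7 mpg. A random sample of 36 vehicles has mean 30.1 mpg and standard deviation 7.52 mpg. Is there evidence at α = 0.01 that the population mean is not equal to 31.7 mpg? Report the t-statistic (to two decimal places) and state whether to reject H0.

H0: μ = 31.7; H1: μ ≠ 31.7 (one-sample t-test, two-sided).
t = (x̄ − μ₀)/(s/√n) = (30.1 − 31.7)/(7.52/√36) = -1.28
df = n − 1 = 35
Two-sided p-value ≈ 0.210
Since p ≈ 0.210 > α = 0.01, fail to reject H0; the evidence is not statistically significant.

t = -1.28; fail to reject H0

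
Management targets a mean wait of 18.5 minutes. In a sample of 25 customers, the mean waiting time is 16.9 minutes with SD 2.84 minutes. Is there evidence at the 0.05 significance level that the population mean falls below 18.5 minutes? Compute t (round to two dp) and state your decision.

H0: μ = 18.5; H1: μ < 18.5 (one-sample t-test, left-tailed).
t = (x̄ − μ₀)/(s/√n) = (16.9 − 18.5)/(2.84/√25) = -2.82
df = n − 1 = 24
p-value = P(T ≤ -2.82) ≈ 0.0048
Since p ≈ 0.0048 < α = 0.05, reject H0; the evidence is statistically significant.

t = -2.82; reject H0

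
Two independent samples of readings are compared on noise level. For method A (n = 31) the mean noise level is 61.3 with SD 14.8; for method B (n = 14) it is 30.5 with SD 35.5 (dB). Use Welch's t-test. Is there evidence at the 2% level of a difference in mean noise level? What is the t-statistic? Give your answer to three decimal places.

Let group 1 = method A, group 2 = method B. H0: μ_1 = μ_2; H1: μ_1 ≠ μ_2 (Welch's two-sample t-test, two-sided).
t = (x̄_1 − x̄_2)/√(s_1²/n_1 + s_2²/n_2) = (61.3 − 30.5)/√(14.8²/31 + 35.5²/14) = 3.126
Welch–Satterthwaite df ≈ 15.08
Two-sided p-value ≈ 0.0069
Since p ≈ 0.0069 < α = 0.02, reject H0; the data support H1.

3.126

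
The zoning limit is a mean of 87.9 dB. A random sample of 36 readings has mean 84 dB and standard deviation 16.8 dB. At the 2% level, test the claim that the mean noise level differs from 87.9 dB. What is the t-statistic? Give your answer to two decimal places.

H0: μ = 87.9; H1: μ ≠ 87.9 (one-sample t-test, two-sided).
t = (x̄ − μ₀)/(s/√n) = (84 − 87.9)/(16.8/√36) = -1.39
df = n − 1 = 35
Two-sided p-value ≈ 0.172
Since p ≈ 0.172 > α = 0.02, fail to reject H0; the data do not provide sufficient evidence against H0.

-1.39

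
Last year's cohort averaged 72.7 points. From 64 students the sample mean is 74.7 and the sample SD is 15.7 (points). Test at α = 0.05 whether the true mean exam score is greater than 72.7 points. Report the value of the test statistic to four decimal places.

H0: μ = 72.7; H1: μ > 72.7 (one-sample t-test, right-tailed).
t = (x̄ − μ₀)/(s/√n) = (74.7 − 72.7)/(15.7/√64) = 1.0191
df = n − 1 = 63
p-value = P(T ≥ 1.0191) ≈ 0.156
Since p ≈ 0.156 > α = 0.05, fail to reject H0; the data do not provide sufficient evidence against H0.

1.0191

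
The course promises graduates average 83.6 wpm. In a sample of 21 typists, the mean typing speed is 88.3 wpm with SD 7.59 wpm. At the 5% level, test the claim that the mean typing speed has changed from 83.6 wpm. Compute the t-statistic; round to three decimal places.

H0: μ = 83.6; H1: μ ≠ 83.6 (one-sample t-test, two-sided).
t = (x̄ − μ₀)/(s/√n) = (88.3 − 83.6)/(7.59/√21) = 2.838
df = n − 1 = 20
Two-sided p-value ≈ 0.0102
Since p ≈ 0.0102 < α = 0.05, reject H0; the data support H1.

2.838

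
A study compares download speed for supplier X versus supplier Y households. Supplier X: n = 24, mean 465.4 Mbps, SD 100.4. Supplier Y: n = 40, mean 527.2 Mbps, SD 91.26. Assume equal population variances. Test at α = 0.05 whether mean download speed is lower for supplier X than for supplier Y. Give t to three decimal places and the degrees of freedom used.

t = -2.526, df = 62

Let group 1 = supplier X, group 2 = supplier Y. H0: μ_1 = μ_2; H1: μ_1 < μ_2 (two-sample pooled-variance t-test, left-tailed).
s_p² = [(24−1)·100.4² + (40−1)·91.26²]/(24+40−2) = 8978.24
t = (465.4 − 527.2)/√[8978.24·(1/24 + 1/40)] = -2.526
df = n₁ + n₂ − 2 = 62
p-value = P(T ≤ -2.526) ≈ 0.007
Since p ≈ 0.007 < α = 0.05, reject H0; the evidence is statistically significant.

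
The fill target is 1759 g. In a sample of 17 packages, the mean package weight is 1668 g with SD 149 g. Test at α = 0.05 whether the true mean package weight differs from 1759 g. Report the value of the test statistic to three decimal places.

-2.518

H0: μ = 1759; H1: μ ≠ 1759 (one-sample t-test, two-sided).
t = (x̄ − μ₀)/(s/√n) = (1668 − 1759)/(149/√17) = -2.518
df = n − 1 = 16
Two-sided p-value ≈ 0.023
Since p ≈ 0.023 < α = 0.05, reject H0; the data support H1.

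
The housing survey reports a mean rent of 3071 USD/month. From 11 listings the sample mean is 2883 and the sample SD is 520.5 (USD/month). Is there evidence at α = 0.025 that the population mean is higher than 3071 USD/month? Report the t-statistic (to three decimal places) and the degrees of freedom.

H0: μ = 3071; H1: μ > 3071 (one-sample t-test, right-tailed).
t = (x̄ − μ₀)/(s/√n) = (2883 − 3071)/(520.5/√11) = -1.198
df = n − 1 = 10
p-value = P(T ≥ -1.198) ≈ 0.8707
Since p ≈ 0.8707 > α = 0.025, fail to reject H0; the evidence is not statistically significant.

t = -1.198, df = 10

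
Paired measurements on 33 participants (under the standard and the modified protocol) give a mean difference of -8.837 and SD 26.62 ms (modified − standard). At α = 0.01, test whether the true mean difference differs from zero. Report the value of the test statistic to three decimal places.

-1.907

H0: μ_d = 0; H1: μ_d ≠ 0 (paired t-test on the differences, two-sided).
t = d̄/(s_d/√n) = -8.837/(26.62/√33) = -1.907
df = n − 1 = 32
Two-sided p-value ≈ 0.0655
Since p ≈ 0.0655 > α = 0.01, fail to reject H0; the evidence is not statistically significant.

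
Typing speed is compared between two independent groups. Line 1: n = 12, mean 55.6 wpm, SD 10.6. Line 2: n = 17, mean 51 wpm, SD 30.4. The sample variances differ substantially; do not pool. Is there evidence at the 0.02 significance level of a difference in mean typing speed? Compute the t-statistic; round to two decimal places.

Let group 1 = line 1, group 2 = line 2. H0: μ_1 = μ_2; H1: μ_1 ≠ μ_2 (Welch's two-sample t-test, two-sided).
t = (x̄_1 − x̄_2)/√(s_1²/n_1 + s_2²/n_2) = (55.6 − 51)/√(10.6²/12 + 30.4²/17) = 0.58
Welch–Satterthwaite df ≈ 21.08
Two-sided p-value ≈ 0.571
Since p ≈ 0.571 > α = 0.02, fail to reject H0; the evidence is not statistically significant.

0.58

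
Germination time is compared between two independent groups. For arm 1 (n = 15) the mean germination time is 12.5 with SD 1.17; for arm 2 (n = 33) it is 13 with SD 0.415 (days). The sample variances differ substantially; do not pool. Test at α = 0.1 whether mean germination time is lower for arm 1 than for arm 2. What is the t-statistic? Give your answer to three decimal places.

Let group 1 = arm 1, group 2 = arm 2. H0: μ_1 = μ_2; H1: μ_1 < μ_2 (Welch's two-sample t-test, left-tailed).
t = (x̄_1 − x̄_2)/√(s_1²/n_1 + s_2²/n_2) = (12.5 − 13)/√(1.17²/15 + 0.415²/33) = -1.610
Welch–Satterthwaite df ≈ 15.62
p-value = P(T ≤ -1.610) ≈ 0.0637
Since p ≈ 0.0637 < α = 0.1, reject H0; the evidence is statistically significant.

-1.610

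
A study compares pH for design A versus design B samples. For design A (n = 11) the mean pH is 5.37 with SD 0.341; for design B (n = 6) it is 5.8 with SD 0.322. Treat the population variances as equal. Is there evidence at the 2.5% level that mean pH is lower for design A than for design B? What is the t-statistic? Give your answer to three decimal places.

-2.531

Let group 1 = design A, group 2 = design B. H0: μ_1 = μ_2; H1: μ_1 < μ_2 (two-sample pooled-variance t-test, left-tailed).
s_p² = [(11−1)·0.341² + (6−1)·0.322²]/(11+6−2) = 0.112082
t = (5.37 − 5.8)/√[0.112082·(1/11 + 1/6)] = -2.531
df = n₁ + n₂ − 2 = 15
p-value = P(T ≤ -2.531) ≈ 0.0115
Since p ≈ 0.0115 < α = 0.025, reject H0; the data support H1.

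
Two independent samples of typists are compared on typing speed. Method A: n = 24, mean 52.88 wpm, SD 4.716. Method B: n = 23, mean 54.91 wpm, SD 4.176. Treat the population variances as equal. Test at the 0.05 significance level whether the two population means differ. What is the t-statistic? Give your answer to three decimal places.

-1.560

Let group 1 = method A, group 2 = method B. H0: μ_1 = μ_2; H1: μ_1 ≠ μ_2 (two-sample pooled-variance t-test, two-sided).
s_p² = [(24−1)·4.716² + (23−1)·4.176²]/(24+23−2) = 19.8932
t = (52.88 − 54.91)/√[19.8932·(1/24 + 1/23)] = -1.560
df = n₁ + n₂ − 2 = 45
Two-sided p-value ≈ 0.1258
Since p ≈ 0.1258 > α = 0.05, fail to reject H0; the data do not provide sufficient evidence against H0.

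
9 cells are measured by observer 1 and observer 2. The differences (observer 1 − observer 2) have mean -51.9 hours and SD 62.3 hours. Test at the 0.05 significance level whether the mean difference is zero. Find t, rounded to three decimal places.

H0: μ_d = 0; H1: μ_d ≠ 0 (paired t-test on the differences, two-sided).
t = d̄/(s_d/√n) = -51.9/(62.3/√9) = -2.499
df = n − 1 = 8
Two-sided p-value ≈ 0.037
Since p ≈ 0.037 < α = 0.05, reject H0; the data support H1.

-2.499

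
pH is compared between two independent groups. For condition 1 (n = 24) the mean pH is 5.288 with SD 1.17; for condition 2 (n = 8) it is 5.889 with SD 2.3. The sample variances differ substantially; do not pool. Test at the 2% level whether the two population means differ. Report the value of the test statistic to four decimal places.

-0.7091

Let group 1 = condition 1, group 2 = condition 2. H0: μ_1 = μ_2; H1: μ_1 ≠ μ_2 (Welch's two-sample t-test, two-sided).
t = (x̄_1 − x̄_2)/√(s_1²/n_1 + s_2²/n_2) = (5.288 − 5.889)/√(1.17²/24 + 2.3²/8) = -0.7091
Welch–Satterthwaite df ≈ 8.24
Two-sided p-value ≈ 0.498
Since p ≈ 0.498 > α = 0.02, fail to reject H0; the evidence is not statistically significant.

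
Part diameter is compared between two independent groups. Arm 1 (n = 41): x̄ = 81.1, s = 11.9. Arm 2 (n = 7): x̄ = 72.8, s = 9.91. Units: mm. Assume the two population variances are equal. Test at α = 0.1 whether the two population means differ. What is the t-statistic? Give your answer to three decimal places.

1.741

Let group 1 = arm 1, group 2 = arm 2. H0: μ_1 = μ_2; H1: μ_1 ≠ μ_2 (two-sample pooled-variance t-test, two-sided).
s_p² = [(41−1)·11.9² + (7−1)·9.91²]/(41+7−2) = 135.949
t = (81.1 − 72.8)/√[135.949·(1/41 + 1/7)] = 1.741
df = n₁ + n₂ − 2 = 46
Two-sided p-value ≈ 0.0884
Since p ≈ 0.0884 < α = 0.1, reject H0; the evidence is statistically significant.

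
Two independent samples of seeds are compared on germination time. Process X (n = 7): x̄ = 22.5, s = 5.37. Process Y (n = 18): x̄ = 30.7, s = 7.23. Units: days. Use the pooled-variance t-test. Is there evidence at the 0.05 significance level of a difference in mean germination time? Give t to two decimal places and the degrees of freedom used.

t = -2.71, df = 23

Let group 1 = process X, group 2 = process Y. H0: μ_1 = μ_2; H1: μ_1 ≠ μ_2 (two-sample pooled-variance t-test, two-sided).
s_p² = [(7−1)·5.37² + (18−1)·7.23²]/(7+18−2) = 46.1592
t = (22.5 − 30.7)/√[46.1592·(1/7 + 1/18)] = -2.71
df = n₁ + n₂ − 2 = 23
Two-sided p-value ≈ 0.013
Since p ≈ 0.013 < α = 0.05, reject H0; the evidence is statistically significant.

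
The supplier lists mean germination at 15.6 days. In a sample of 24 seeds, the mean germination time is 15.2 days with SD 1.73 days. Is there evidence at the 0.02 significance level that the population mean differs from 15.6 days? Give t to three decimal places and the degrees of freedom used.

t = -1.133, df = 23

H0: μ = 15.6; H1: μ ≠ 15.6 (one-sample t-test, two-sided).
t = (x̄ − μ₀)/(s/√n) = (15.2 − 15.6)/(1.73/√24) = -1.133
df = n − 1 = 23
Two-sided p-value ≈ 0.2690
Since p ≈ 0.2690 > α = 0.02, fail to reject H0; the data do not provide sufficient evidence against H0.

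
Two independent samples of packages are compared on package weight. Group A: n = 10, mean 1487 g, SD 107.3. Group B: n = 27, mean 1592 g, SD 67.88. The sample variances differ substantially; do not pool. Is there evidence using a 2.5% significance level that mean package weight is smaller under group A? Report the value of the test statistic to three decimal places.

Let group 1 = group A, group 2 = group B. H0: μ_1 = μ_2; H1: μ_1 < μ_2 (Welch's two-sample t-test, left-tailed).
t = (x̄_1 − x̄_2)/√(s_1²/n_1 + s_2²/n_2) = (1487 − 1592)/√(107.3²/10 + 67.88²/27) = -2.888
Welch–Satterthwaite df ≈ 11.78
p-value = P(T ≤ -2.888) ≈ 0.0069
Since p ≈ 0.0069 < α = 0.025, reject H0; the evidence is statistically significant.

-2.888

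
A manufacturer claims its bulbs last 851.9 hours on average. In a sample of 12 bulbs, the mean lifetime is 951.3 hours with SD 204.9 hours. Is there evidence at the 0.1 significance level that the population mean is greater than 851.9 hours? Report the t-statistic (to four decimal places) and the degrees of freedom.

t = 1.6805, df = 11

H0: μ = 851.9; H1: μ > 851.9 (one-sample t-test, right-tailed).
t = (x̄ − μ₀)/(s/√n) = (951.3 − 851.9)/(204.9/√12) = 1.6805
df = n − 1 = 11
p-value = P(T ≥ 1.6805) ≈ 0.0605
Since p ≈ 0.0605 < α = 0.1, reject H0; the evidence is statistically significant.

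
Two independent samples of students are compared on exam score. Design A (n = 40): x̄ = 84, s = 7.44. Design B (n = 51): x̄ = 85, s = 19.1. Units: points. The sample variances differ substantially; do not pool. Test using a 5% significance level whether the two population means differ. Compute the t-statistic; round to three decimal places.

-0.342

Let group 1 = design A, group 2 = design B. H0: μ_1 = μ_2; H1: μ_1 ≠ μ_2 (Welch's two-sample t-test, two-sided).
t = (x̄_1 − x̄_2)/√(s_1²/n_1 + s_2²/n_2) = (84 − 85)/√(7.44²/40 + 19.1²/51) = -0.342
Welch–Satterthwaite df ≈ 67.96
Two-sided p-value ≈ 0.733
Since p ≈ 0.733 > α = 0.05, fail to reject H0; the evidence is not statistically significant.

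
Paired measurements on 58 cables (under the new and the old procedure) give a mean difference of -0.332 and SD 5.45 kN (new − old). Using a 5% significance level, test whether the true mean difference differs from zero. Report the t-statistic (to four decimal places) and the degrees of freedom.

H0: μ_d = 0; H1: μ_d ≠ 0 (paired t-test on the differences, two-sided).
t = d̄/(s_d/√n) = -0.332/(5.45/√58) = -0.4639
df = n − 1 = 57
Two-sided p-value ≈ 0.644
Since p ≈ 0.644 > α = 0.05, fail to reject H0; the evidence is not statistically significant.

t = -0.4639, df = 57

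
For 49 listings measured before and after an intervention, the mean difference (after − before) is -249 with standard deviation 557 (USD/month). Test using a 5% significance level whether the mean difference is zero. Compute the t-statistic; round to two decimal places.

H0: μ_d = 0; H1: μ_d ≠ 0 (paired t-test on the differences, two-sided).
t = d̄/(s_d/√n) = -249/(557/√49) = -3.13
df = n − 1 = 48
Two-sided p-value ≈ 0.0030
Since p ≈ 0.0030 < α = 0.05, reject H0; the data support H1.

-3.13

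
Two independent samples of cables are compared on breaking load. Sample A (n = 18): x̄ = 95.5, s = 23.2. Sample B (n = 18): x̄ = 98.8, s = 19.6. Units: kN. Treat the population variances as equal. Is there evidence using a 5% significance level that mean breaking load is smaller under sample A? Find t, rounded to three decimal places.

Let group 1 = sample A, group 2 = sample B. H0: μ_1 = μ_2; H1: μ_1 < μ_2 (two-sample pooled-variance t-test, left-tailed).
s_p² = [(18−1)·23.2² + (18−1)·19.6²]/(18+18−2) = 461.2
t = (95.5 − 98.8)/√[461.2·(1/18 + 1/18)] = -0.461
df = n₁ + n₂ − 2 = 34
p-value = P(T ≤ -0.461) ≈ 0.324
Since p ≈ 0.324 > α = 0.05, fail to reject H0; the evidence is not statistically significant.

-0.461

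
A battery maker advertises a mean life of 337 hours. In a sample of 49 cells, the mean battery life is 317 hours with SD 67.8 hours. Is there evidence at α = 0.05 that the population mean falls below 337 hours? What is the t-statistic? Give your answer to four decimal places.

-2.0649

H0: μ = 337; H1: μ < 337 (one-sample t-test, left-tailed).
t = (x̄ − μ₀)/(s/√n) = (317 − 337)/(67.8/√49) = -2.0649
df = n − 1 = 48
p-value = P(T ≤ -2.0649) ≈ 0.022
Since p ≈ 0.022 < α = 0.05, reject H0; the evidence is statistically significant.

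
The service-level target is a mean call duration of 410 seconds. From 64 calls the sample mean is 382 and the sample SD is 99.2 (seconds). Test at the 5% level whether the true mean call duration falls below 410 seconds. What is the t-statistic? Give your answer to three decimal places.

-2.258

H0: μ = 410; H1: μ < 410 (one-sample t-test, left-tailed).
t = (x̄ − μ₀)/(s/√n) = (382 − 410)/(99.2/√64) = -2.258
df = n − 1 = 63
p-value = P(T ≤ -2.258) ≈ 0.014
Since p ≈ 0.014 < α = 0.05, reject H0; the data support H1.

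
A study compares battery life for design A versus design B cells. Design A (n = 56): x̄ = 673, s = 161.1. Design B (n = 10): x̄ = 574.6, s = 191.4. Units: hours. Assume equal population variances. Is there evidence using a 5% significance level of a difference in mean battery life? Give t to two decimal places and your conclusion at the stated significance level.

t = 1.73; fail to reject H0

Let group 1 = design A, group 2 = design B. H0: μ_1 = μ_2; H1: μ_1 ≠ μ_2 (two-sample pooled-variance t-test, two-sided).
s_p² = [(56−1)·161.1² + (10−1)·191.4²]/(56+10−2) = 27455.2
t = (673 − 574.6)/√[27455.2·(1/56 + 1/10)] = 1.73
df = n₁ + n₂ − 2 = 64
Two-sided p-value ≈ 0.0885
Since p ≈ 0.0885 > α = 0.05, fail to reject H0; the evidence is not statistically significant.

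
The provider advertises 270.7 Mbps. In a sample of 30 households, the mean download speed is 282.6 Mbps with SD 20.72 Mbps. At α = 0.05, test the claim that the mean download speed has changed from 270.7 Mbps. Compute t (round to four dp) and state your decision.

t = 3.1457; reject H0

H0: μ = 270.7; H1: μ ≠ 270.7 (one-sample t-test, two-sided).
t = (x̄ − μ₀)/(s/√n) = (282.6 − 270.7)/(20.72/√30) = 3.1457
df = n − 1 = 29
Two-sided p-value ≈ 0.004
Since p ≈ 0.004 < α = 0.05, reject H0; the data support H1.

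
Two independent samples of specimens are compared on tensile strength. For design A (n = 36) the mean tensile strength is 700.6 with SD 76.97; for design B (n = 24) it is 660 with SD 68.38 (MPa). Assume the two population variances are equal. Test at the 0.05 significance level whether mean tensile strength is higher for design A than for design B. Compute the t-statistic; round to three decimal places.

2.091

Let group 1 = design A, group 2 = design B. H0: μ_1 = μ_2; H1: μ_1 > μ_2 (two-sample pooled-variance t-test, right-tailed).
s_p² = [(36−1)·76.97² + (24−1)·68.38²]/(36+24−2) = 5429.26
t = (700.6 − 660)/√[5429.26·(1/36 + 1/24)] = 2.091
df = n₁ + n₂ − 2 = 58
p-value = P(T ≥ 2.091) ≈ 0.020
Since p ≈ 0.020 < α = 0.05, reject H0; the evidence is statistically significant.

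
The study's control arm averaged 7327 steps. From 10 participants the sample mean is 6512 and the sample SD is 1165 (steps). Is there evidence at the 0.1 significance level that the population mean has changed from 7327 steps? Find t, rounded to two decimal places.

H0: μ = 7327; H1: μ ≠ 7327 (one-sample t-test, two-sided).
t = (x̄ − μ₀)/(s/√n) = (6512 − 7327)/(1165/√10) = -2.21
df = n − 1 = 9
Two-sided p-value ≈ 0.054
Since p ≈ 0.054 < α = 0.1, reject H0; the data support H1.

-2.21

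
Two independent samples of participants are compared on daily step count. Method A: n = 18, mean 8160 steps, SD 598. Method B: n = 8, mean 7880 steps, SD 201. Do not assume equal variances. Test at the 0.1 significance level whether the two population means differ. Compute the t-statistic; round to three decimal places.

1.774

Let group 1 = method A, group 2 = method B. H0: μ_1 = μ_2; H1: μ_1 ≠ μ_2 (Welch's two-sample t-test, two-sided).
t = (x̄_1 − x̄_2)/√(s_1²/n_1 + s_2²/n_2) = (8160 − 7880)/√(598²/18 + 201²/8) = 1.774
Welch–Satterthwaite df ≈ 23.11
Two-sided p-value ≈ 0.0893
Since p ≈ 0.0893 < α = 0.1, reject H0; the evidence is statistically significant.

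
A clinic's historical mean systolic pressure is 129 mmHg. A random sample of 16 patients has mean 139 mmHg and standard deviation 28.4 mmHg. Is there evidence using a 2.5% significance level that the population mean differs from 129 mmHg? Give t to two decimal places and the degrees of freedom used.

t = 1.41, df = 15

H0: μ = 129; H1: μ ≠ 129 (one-sample t-test, two-sided).
t = (x̄ − μ₀)/(s/√n) = (139 − 129)/(28.4/√16) = 1.41
df = n − 1 = 15
Two-sided p-value ≈ 0.1794
Since p ≈ 0.1794 > α = 0.025, fail to reject H0; the data do not provide sufficient evidence against H0.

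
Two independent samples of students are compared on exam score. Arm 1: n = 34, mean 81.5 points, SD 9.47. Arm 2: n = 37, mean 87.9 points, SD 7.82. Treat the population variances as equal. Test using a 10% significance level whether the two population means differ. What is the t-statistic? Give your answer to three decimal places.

-3.115

Let group 1 = arm 1, group 2 = arm 2. H0: μ_1 = μ_2; H1: μ_1 ≠ μ_2 (two-sample pooled-variance t-test, two-sided).
s_p² = [(34−1)·9.47² + (37−1)·7.82²]/(34+37−2) = 74.7965
t = (81.5 − 87.9)/√[74.7965·(1/34 + 1/37)] = -3.115
df = n₁ + n₂ − 2 = 69
Two-sided p-value ≈ 0.003
Since p ≈ 0.003 < α = 0.1, reject H0; the data support H1.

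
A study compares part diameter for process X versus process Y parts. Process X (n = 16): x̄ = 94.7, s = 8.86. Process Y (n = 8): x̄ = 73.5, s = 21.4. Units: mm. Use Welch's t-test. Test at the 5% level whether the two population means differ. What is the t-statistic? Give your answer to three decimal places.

Let group 1 = process X, group 2 = process Y. H0: μ_1 = μ_2; H1: μ_1 ≠ μ_2 (Welch's two-sample t-test, two-sided).
t = (x̄_1 − x̄_2)/√(s_1²/n_1 + s_2²/n_2) = (94.7 − 73.5)/√(8.86²/16 + 21.4²/8) = 2.689
Welch–Satterthwaite df ≈ 8.22
Two-sided p-value ≈ 0.0269
Since p ≈ 0.0269 < α = 0.05, reject H0; the data support H1.

2.689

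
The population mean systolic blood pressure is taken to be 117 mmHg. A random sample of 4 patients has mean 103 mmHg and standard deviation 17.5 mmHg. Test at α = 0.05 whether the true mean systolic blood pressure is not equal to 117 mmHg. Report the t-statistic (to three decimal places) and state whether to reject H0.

H0: μ = 117; H1: μ ≠ 117 (one-sample t-test, two-sided).
t = (x̄ − μ₀)/(s/√n) = (103 − 117)/(17.5/√4) = -1.600
df = n − 1 = 3
Two-sided p-value ≈ 0.208
Since p ≈ 0.208 > α = 0.05, fail to reject H0; the evidence is not statistically significant.

t = -1.600; fail to reject H0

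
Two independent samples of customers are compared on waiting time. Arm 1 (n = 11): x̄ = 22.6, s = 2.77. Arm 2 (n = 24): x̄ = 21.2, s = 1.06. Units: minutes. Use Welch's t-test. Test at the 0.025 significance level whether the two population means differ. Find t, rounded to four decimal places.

Let group 1 = arm 1, group 2 = arm 2. H0: μ_1 = μ_2; H1: μ_1 ≠ μ_2 (Welch's two-sample t-test, two-sided).
t = (x̄_1 − x̄_2)/√(s_1²/n_1 + s_2²/n_2) = (22.6 − 21.2)/√(2.77²/11 + 1.06²/24) = 1.6227
Welch–Satterthwaite df ≈ 11.37
Two-sided p-value ≈ 0.132
Since p ≈ 0.132 > α = 0.025, fail to reject H0; the data do not provide sufficient evidence against H0.

1.6227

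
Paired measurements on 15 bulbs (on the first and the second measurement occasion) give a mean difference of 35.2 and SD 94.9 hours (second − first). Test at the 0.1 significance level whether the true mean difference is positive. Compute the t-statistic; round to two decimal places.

1.44

H0: μ_d = 0; H1: μ_d > 0 (paired t-test on the differences, right-tailed).
t = d̄/(s_d/√n) = 35.2/(94.9/√15) = 1.44
df = n − 1 = 14
p-value = P(T ≥ 1.44) ≈ 0.0864
Since p ≈ 0.0864 < α = 0.1, reject H0; the evidence is statistically significant.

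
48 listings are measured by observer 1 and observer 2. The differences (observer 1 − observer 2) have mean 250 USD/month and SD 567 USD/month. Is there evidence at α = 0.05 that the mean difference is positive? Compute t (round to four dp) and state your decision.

t = 3.0548; reject H0

H0: μ_d = 0; H1: μ_d > 0 (paired t-test on the differences, right-tailed).
t = d̄/(s_d/√n) = 250/(567/√48) = 3.0548
df = n − 1 = 47
p-value = P(T ≥ 3.0548) ≈ 0.0019
Since p ≈ 0.0019 < α = 0.05, reject H0; the evidence is statistically significant.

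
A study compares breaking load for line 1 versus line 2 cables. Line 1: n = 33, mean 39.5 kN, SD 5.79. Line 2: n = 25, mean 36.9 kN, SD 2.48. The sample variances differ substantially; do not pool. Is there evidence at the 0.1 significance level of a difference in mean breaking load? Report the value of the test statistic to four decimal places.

Let group 1 = line 1, group 2 = line 2. H0: μ_1 = μ_2; H1: μ_1 ≠ μ_2 (Welch's two-sample t-test, two-sided).
t = (x̄_1 − x̄_2)/√(s_1²/n_1 + s_2²/n_2) = (39.5 − 36.9)/√(5.79²/33 + 2.48²/25) = 2.3145
Welch–Satterthwaite df ≈ 45.79
Two-sided p-value ≈ 0.025
Since p ≈ 0.025 < α = 0.1, reject H0; the evidence is statistically significant.

2.3145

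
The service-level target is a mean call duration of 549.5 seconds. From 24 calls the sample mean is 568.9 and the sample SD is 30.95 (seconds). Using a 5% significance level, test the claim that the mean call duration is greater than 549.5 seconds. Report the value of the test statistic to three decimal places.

H0: μ = 549.5; H1: μ > 549.5 (one-sample t-test, right-tailed).
t = (x̄ − μ₀)/(s/√n) = (568.9 − 549.5)/(30.95/√24) = 3.071
df = n − 1 = 23
p-value = P(T ≥ 3.071) ≈ 0.0027
Since p ≈ 0.0027 < α = 0.05, reject H0; the data support H1.

3.071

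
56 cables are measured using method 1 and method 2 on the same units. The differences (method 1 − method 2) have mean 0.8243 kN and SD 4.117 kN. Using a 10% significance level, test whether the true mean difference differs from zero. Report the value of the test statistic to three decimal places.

H0: μ_d = 0; H1: μ_d ≠ 0 (paired t-test on the differences, two-sided).
t = d̄/(s_d/√n) = 0.8243/(4.117/√56) = 1.498
df = n − 1 = 55
Two-sided p-value ≈ 0.140
Since p ≈ 0.140 > α = 0.1, fail to reject H0; the data do not provide sufficient evidence against H0.

1.498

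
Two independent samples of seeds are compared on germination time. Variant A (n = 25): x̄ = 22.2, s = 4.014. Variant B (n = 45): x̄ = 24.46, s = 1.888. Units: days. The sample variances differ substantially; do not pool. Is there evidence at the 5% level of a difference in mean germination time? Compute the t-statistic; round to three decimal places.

Let group 1 = variant A, group 2 = variant B. H0: μ_1 = μ_2; H1: μ_1 ≠ μ_2 (Welch's two-sample t-test, two-sided).
t = (x̄_1 − x̄_2)/√(s_1²/n_1 + s_2²/n_2) = (22.2 − 24.46)/√(4.014²/25 + 1.888²/45) = -2.657
Welch–Satterthwaite df ≈ 30.01
Two-sided p-value ≈ 0.013
Since p ≈ 0.013 < α = 0.05, reject H0; the evidence is statistically significant.

-2.657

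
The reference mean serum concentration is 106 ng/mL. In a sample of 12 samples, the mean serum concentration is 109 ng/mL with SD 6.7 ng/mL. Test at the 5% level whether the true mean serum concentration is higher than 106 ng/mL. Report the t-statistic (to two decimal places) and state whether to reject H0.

H0: μ = 106; H1: μ > 106 (one-sample t-test, right-tailed).
t = (x̄ − μ₀)/(s/√n) = (109 − 106)/(6.7/√12) = 1.55
df = n − 1 = 11
p-value = P(T ≥ 1.55) ≈ 0.075
Since p ≈ 0.075 > α = 0.05, fail to reject H0; the evidence is not statistically significant.

t = 1.55; fail to reject H0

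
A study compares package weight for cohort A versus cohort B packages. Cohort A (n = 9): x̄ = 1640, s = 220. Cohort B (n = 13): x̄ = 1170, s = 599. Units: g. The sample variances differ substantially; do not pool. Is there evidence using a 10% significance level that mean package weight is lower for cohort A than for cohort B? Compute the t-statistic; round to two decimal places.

2.59

Let group 1 = cohort A, group 2 = cohort B. H0: μ_1 = μ_2; H1: μ_1 < μ_2 (Welch's two-sample t-test, left-tailed).
t = (x̄_1 − x̄_2)/√(s_1²/n_1 + s_2²/n_2) = (1640 − 1170)/√(220²/9 + 599²/13) = 2.59
Welch–Satterthwaite df ≈ 16.21
p-value = P(T ≤ 2.59) ≈ 0.990
Since p ≈ 0.990 > α = 0.1, fail to reject H0; the data do not provide sufficient evidence against H0.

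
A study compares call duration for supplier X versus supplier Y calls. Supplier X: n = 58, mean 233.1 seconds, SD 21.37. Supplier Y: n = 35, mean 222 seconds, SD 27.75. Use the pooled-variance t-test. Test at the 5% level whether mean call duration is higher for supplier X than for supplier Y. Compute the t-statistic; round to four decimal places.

2.1650

Let group 1 = supplier X, group 2 = supplier Y. H0: μ_1 = μ_2; H1: μ_1 > μ_2 (two-sample pooled-variance t-test, right-tailed).
s_p² = [(58−1)·21.37² + (35−1)·27.75²]/(58+35−2) = 573.766
t = (233.1 − 222)/√[573.766·(1/58 + 1/35)] = 2.1650
df = n₁ + n₂ − 2 = 91
p-value = P(T ≥ 2.1650) ≈ 0.017
Since p ≈ 0.017 < α = 0.05, reject H0; the evidence is statistically significant.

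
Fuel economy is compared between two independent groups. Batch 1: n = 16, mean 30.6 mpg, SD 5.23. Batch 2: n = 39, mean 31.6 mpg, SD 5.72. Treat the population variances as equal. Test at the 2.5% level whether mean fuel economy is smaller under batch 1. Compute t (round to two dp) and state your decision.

t = -0.60; fail to reject H0

Let group 1 = batch 1, group 2 = batch 2. H0: μ_1 = μ_2; H1: μ_1 < μ_2 (two-sample pooled-variance t-test, left-tailed).
s_p² = [(16−1)·5.23² + (39−1)·5.72²]/(16+39−2) = 31.1999
t = (30.6 − 31.6)/√[31.1999·(1/16 + 1/39)] = -0.60
df = n₁ + n₂ − 2 = 53
p-value = P(T ≤ -0.60) ≈ 0.2745
Since p ≈ 0.2745 > α = 0.025, fail to reject H0; the evidence is not statistically significant.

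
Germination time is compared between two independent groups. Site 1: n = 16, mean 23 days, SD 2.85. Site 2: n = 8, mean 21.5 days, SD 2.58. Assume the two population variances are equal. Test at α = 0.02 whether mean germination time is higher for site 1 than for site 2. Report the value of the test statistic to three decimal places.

Let group 1 = site 1, group 2 = site 2. H0: μ_1 = μ_2; H1: μ_1 > μ_2 (two-sample pooled-variance t-test, right-tailed).
s_p² = [(16−1)·2.85² + (8−1)·2.58²]/(16+8−2) = 7.65601
t = (23 − 21.5)/√[7.65601·(1/16 + 1/8)] = 1.252
df = n₁ + n₂ − 2 = 22
p-value = P(T ≥ 1.252) ≈ 0.112
Since p ≈ 0.112 > α = 0.02, fail to reject H0; the data do not provide sufficient evidence against H0.

1.252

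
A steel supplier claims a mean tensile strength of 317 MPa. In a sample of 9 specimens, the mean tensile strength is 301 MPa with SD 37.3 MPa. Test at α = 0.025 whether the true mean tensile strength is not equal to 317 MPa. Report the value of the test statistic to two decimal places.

H0: μ = 317; H1: μ ≠ 317 (one-sample t-test, two-sided).
t = (x̄ − μ₀)/(s/√n) = (301 − 317)/(37.3/√9) = -1.29
df = n − 1 = 8
Two-sided p-value ≈ 0.234
Since p ≈ 0.234 > α = 0.025, fail to reject H0; the data do not provide sufficient evidence against H0.

-1.29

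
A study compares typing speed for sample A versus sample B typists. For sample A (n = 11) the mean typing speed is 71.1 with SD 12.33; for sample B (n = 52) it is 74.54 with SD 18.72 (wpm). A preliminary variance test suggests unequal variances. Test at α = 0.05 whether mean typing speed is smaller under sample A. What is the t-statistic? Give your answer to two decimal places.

Let group 1 = sample A, group 2 = sample B. H0: μ_1 = μ_2; H1: μ_1 < μ_2 (Welch's two-sample t-test, left-tailed).
t = (x̄_1 − x̄_2)/√(s_1²/n_1 + s_2²/n_2) = (71.1 − 74.54)/√(12.33²/11 + 18.72²/52) = -0.76
Welch–Satterthwaite df ≈ 21.14
p-value = P(T ≤ -0.76) ≈ 0.2282
Since p ≈ 0.2282 > α = 0.05, fail to reject H0; the evidence is not statistically significant.

-0.76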